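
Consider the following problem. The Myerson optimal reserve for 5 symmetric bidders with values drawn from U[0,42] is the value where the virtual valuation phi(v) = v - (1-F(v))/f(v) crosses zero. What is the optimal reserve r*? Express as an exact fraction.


Step 1: For U[0,42], F(v) = v/42 and f(v) = 1/42
Step 2: phi(v) = v - (1 - v/42)/(1/42) = v - (42 - v) = 2v - 42
Step 3: Set phi(r*) = 0: 2r* - 42 = 0
Step 4: r* = 42/2 = 21 (the number of bidders n = 5 does not enter)

21


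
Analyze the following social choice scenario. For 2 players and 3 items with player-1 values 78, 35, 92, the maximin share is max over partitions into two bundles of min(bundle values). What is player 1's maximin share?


Step 1: Item values = 78, 35, 92
Step 2: Enumerate all 2-bundle partitions and take the smaller bundle:
  Partition 1: {78} vs {35,92} -> bundles 78, 127; min = 78
  Partition 2: {35} vs {78,92} -> bundles 35, 170; min = 35
  Partition 3: {92} vs {78,35} -> bundles 92, 113; min = 92
Step 3: MMS = max(78, 35, 92) = 92

92


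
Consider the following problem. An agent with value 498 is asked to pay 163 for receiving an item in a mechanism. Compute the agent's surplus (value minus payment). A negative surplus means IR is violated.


Step 1: Surplus = value - payment = 498 - 163 = 335
Step 2: IR is satisfied (surplus >= 0)

335


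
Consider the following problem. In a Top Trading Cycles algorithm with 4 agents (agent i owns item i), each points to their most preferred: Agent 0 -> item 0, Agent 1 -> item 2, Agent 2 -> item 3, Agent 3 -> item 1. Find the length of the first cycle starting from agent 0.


Step 1: Trace the pointer graph from agent 0: 0 -> 0
Step 2: A cycle is detected when we revisit agent 0
Step 3: The cycle is: 0 -> 0
Step 4: Cycle length = 1

1


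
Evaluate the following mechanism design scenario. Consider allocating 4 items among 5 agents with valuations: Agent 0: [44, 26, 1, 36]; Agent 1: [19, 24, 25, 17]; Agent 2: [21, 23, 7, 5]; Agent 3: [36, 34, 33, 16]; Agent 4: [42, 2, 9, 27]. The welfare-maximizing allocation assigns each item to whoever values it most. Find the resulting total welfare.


Step 1: For each item, find the maximum value among all agents.
Step 2: Item 0 -> Agent 0 (value 44)
Step 3: Item 1 -> Agent 3 (value 34)
Step 4: Item 2 -> Agent 3 (value 33)
Step 5: Item 3 -> Agent 0 (value 36)
Step 6: Total welfare = 44 + 34 + 33 + 36 = 147

147


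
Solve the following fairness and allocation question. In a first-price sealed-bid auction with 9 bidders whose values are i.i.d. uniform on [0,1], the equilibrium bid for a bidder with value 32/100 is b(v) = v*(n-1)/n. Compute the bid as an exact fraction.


Step 1: The symmetric BNE bidding function is b(v) = v * (n-1) / n
Step 2: Substitute v = 8/25 and n = 9
Step 3: b = 8/25 * 8/9
Step 4: b = 64/225

64/225


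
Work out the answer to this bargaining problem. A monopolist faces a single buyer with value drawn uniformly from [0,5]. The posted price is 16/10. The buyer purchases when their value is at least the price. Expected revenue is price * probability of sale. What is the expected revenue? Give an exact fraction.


Step 1: Posted price r = 8/5, value support [0,5]
Step 2: P(v >= r) = (5 - 8/5)/5 = 17/25
Step 3: Expected revenue = r * P(v >= r) = 8/5 * 17/25
Step 4: Revenue = 136/125

136/125


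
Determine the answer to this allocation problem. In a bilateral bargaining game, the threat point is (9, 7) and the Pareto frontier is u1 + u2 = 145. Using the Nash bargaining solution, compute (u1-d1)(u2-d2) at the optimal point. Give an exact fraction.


Step 1: The Nash solution splits surplus symmetrically above the disagreement point
Step 2: u1 = (total + d1 - d2)/2 = (145 + 9 - 7)/2 = 147/2
Step 3: u2 = (total - d1 + d2)/2 = (145 - 9 + 7)/2 = 143/2
Step 4: Nash product = (147/2 - 9) * (143/2 - 7)
Step 5: = 129/2 * 129/2 = 16641/4

16641/4


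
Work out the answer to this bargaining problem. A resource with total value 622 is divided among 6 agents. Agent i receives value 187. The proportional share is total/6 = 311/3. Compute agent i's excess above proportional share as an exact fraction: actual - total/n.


Step 1: Proportional share = 622/6 = 311/3
Step 2: Agent's actual allocation = 187
Step 3: Excess = 187 - 311/3 = 250/3

250/3


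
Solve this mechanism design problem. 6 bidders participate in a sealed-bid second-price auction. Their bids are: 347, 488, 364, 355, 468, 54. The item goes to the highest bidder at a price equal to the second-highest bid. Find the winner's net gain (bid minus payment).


Step 1: Sort bids in descending order: 488, 468, 364, 355, 347, 54
Step 2: The winning bid is the highest: 488
Step 3: The payment equals the second-highest bid: 468
Step 4: Surplus = winner's bid - payment = 488 - 468 = 20

20


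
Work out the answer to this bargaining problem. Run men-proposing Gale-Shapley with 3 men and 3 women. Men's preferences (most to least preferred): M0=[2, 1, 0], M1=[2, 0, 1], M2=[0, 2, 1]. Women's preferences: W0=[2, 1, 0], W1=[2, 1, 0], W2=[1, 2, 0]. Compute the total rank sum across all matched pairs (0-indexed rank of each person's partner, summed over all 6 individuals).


Step 1: Run Gale-Shapley (men propose, women hold best offer):
  M0 proposes to W2; she accepts
  M1 proposes to W2; she switches from M0
  M2 proposes to W0; she accepts
  M0 proposes to W1; she accepts
Step 2: Final matching: W0-M2, W1-M0, W2-M1
Step 3: 0-indexed ranks (man's rank of his match, then woman's): 0 + 0 + 1 + 2 + 0 + 0
Step 4: Total rank sum = 3

3


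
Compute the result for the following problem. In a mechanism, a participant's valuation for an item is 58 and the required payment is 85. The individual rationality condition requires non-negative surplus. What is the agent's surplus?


Step 1: Surplus = value - payment = 58 - 85 = -27
Step 2: IR is violated (surplus < 0)

-27


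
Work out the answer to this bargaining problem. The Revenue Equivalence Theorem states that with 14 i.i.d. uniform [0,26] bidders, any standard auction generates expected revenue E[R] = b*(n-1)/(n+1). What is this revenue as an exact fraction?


Step 1: By Revenue Equivalence, expected revenue = b*(n-1)/(n+1)
Step 2: Substituting n = 14, b = 26
Step 3: Revenue = 26*(14-1)/(14+1) = 26*13/15
Step 4: Revenue = 338/15

338/15


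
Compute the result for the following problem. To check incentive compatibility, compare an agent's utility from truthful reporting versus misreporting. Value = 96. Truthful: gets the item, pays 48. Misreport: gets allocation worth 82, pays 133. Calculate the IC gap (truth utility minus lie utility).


Step 1: U(truth) = value - payment = 96 - 48 = 48
Step 2: U(lie) = allocation - payment = 82 - 133 = -51
Step 3: IC gap = 48 - (-51) = 99

99


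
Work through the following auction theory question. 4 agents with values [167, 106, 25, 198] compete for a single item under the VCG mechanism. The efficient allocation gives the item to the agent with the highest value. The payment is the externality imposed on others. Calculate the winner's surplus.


Step 1: The winner is the agent with the highest value: agent 3 with value 198
Step 2: Values of other agents: [167, 106, 25]
Step 3: VCG payment = max of others' values = 167
Step 4: Surplus = 198 - 167 = 31

31


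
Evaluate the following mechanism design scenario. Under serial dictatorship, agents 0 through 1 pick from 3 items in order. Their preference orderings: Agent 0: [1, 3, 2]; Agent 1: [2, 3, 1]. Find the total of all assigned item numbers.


Step 1: Agent 0 picks item 1
Step 2: Agent 1 picks item 2
Step 3: Sum = 1 + 2 = 3

3


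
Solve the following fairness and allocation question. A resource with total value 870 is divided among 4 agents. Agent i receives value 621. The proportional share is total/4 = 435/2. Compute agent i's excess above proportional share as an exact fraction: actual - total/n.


Step 1: Proportional share = 870/4 = 435/2
Step 2: Agent's actual allocation = 621
Step 3: Excess = 621 - 435/2 = 807/2

807/2


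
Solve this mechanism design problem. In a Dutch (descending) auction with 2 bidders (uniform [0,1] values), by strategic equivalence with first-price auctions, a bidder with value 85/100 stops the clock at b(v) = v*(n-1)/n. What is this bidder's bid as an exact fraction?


Step 1: Dutch auctions are strategically equivalent to first-price auctions
Step 2: The equilibrium bid is b(v) = v*(n-1)/n
Step 3: b = 17/20 * 1/2
Step 4: b = 17/40

17/40


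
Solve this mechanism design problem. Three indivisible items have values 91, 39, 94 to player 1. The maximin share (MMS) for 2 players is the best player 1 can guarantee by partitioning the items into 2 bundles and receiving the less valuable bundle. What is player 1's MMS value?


Step 1: Item values = 91, 39, 94
Step 2: Enumerate all 2-bundle partitions and take the smaller bundle:
  Partition 1: {91} vs {39,94} -> bundles 91, 133; min = 91
  Partition 2: {39} vs {91,94} -> bundles 39, 185; min = 39
  Partition 3: {94} vs {91,39} -> bundles 94, 130; min = 94
Step 3: MMS = max(91, 39, 94) = 94

94


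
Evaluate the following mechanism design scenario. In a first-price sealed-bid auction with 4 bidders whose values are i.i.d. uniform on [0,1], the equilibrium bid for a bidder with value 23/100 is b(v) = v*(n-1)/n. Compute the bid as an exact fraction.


Step 1: The symmetric BNE bidding function is b(v) = v * (n-1) / n
Step 2: Substitute v = 23/100 and n = 4
Step 3: b = 23/100 * 3/4
Step 4: b = 69/400

69/400


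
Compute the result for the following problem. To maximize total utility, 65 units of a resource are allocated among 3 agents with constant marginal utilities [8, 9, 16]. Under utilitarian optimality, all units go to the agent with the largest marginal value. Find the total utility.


Step 1: The marginal utilities are [8, 9, 16]
Step 2: The highest marginal utility is 16
Step 3: All 65 units go to that agent
Step 4: Total utility = 16 * 65 = 1040

1040


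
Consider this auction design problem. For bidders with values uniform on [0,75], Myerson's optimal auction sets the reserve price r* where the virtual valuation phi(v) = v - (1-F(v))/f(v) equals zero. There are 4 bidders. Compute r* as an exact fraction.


Step 1: For U[0,75], F(v) = v/75 and f(v) = 1/75
Step 2: phi(v) = v - (1 - v/75)/(1/75) = v - (75 - v) = 2v - 75
Step 3: Set phi(r*) = 0: 2r* - 75 = 0
Step 4: r* = 75/2 (the number of bidders n = 4 does not enter)

75/2


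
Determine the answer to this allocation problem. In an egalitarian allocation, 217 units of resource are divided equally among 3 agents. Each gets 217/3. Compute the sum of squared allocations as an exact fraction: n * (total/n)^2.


Step 1: Each agent's share = 217/3
Step 2: Square of each share = (217/3)^2 = 47089/9
Step 3: Sum of squares = 3 * 47089/9 = 47089/3

47089/3


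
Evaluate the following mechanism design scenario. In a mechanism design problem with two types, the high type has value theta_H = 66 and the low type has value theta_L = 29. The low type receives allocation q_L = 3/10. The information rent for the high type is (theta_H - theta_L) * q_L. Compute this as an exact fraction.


Step 1: theta_H - theta_L = 66 - 29 = 37
Step 2: Information rent = (theta_H - theta_L) * q_L
Step 3: = 37 * 3/10
Step 4: = 111/10

111/10


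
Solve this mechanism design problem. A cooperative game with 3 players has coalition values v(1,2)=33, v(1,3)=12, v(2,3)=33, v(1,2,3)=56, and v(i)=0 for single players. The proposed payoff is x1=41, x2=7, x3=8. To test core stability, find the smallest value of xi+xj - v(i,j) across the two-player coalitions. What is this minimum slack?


Step 1: Slack for coalition (1,2): x1+x2 - v12 = 48 - 33 = 15
Step 2: Slack for coalition (1,3): x1+x3 - v13 = 49 - 12 = 37
Step 3: Slack for coalition (2,3): x2+x3 - v23 = 15 - 33 = -18
Step 4: Minimum slack = min(15, 37, -18) = -18, attained by (2,3); coalition (2,3) can block (slack < 0), so the allocation is not in the core

-18


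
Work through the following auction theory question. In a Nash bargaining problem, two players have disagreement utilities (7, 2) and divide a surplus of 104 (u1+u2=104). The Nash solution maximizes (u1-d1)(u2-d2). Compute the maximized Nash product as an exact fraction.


Step 1: The Nash solution splits surplus symmetrically above the disagreement point
Step 2: u1 = (total + d1 - d2)/2 = (104 + 7 - 2)/2 = 109/2
Step 3: u2 = (total - d1 + d2)/2 = (104 - 7 + 2)/2 = 99/2
Step 4: Nash product = (109/2 - 7) * (99/2 - 2)
Step 5: = 95/2 * 95/2 = 9025/4

9025/4


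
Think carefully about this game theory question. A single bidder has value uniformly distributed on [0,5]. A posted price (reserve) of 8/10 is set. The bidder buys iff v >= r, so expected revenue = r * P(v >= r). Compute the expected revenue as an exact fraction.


Step 1: Posted price r = 4/5, value support [0,5]
Step 2: P(v >= r) = (5 - 4/5)/5 = 21/25
Step 3: Expected revenue = r * P(v >= r) = 4/5 * 21/25
Step 4: Revenue = 84/125

84/125


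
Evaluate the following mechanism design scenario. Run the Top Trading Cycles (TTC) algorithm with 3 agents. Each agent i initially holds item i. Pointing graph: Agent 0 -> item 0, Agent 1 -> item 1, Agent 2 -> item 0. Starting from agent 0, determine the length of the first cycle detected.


Step 1: Trace the pointer graph from agent 0: 0 -> 0
Step 2: A cycle is detected when we revisit agent 0
Step 3: The cycle is: 0 -> 0
Step 4: Cycle length = 1

1


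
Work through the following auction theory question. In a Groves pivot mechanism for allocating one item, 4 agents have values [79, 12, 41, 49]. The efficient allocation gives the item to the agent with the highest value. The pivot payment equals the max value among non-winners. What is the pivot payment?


Step 1: The efficient winner is agent 0 with value 79
Step 2: Other agents' values: [12, 41, 49]
Step 3: Pivot payment = max(others) = 49
Step 4: The winner pays 49

49


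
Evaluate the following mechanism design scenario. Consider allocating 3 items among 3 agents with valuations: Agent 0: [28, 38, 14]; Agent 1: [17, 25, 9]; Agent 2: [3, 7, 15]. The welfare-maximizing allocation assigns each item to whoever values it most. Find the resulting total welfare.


Step 1: For each item, find the maximum value among all agents.
Step 2: Item 0 -> Agent 0 (value 28)
Step 3: Item 1 -> Agent 0 (value 38)
Step 4: Item 2 -> Agent 2 (value 15)
Step 5: Total welfare = 28 + 38 + 15 = 81

81


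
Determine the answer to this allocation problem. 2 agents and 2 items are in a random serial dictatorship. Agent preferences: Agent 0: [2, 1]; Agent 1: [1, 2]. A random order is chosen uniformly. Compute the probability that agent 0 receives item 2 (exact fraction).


Step 1: Agent 0 wants item 2
Step 2: There are 2 possible orderings of agents
Step 3: In 2 orderings, agent 0 gets item 2
Step 4: Probability = 2/2 = 1

1


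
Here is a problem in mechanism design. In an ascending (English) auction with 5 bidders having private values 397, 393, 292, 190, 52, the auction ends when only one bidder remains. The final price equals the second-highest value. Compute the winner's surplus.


Step 1: Identify the highest value: 397
Step 2: Identify the second-highest value: 393
Step 3: The final price = second-highest value = 393
Step 4: Surplus = 397 - 393 = 4

4


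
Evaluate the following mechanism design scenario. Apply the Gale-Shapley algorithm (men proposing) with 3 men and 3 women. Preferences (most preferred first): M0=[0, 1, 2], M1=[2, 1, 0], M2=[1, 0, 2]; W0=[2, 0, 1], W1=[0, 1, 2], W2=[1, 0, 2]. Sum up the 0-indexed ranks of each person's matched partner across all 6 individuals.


Step 1: Run Gale-Shapley (men propose, women hold best offer):
  M0 proposes to W0; she accepts
  M1 proposes to W2; she accepts
  M2 proposes to W1; she accepts
Step 2: Final matching: W0-M0, W1-M2, W2-M1
Step 3: 0-indexed ranks (man's rank of his match, then woman's): 0 + 1 + 0 + 2 + 0 + 0
Step 4: Total rank sum = 3

3


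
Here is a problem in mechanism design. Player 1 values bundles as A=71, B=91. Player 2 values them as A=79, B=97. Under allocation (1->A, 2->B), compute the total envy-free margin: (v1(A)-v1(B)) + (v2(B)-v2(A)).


Step 1: Player 1's margin = v1(A) - v1(B) = 71 - 91 = -20
Step 2: Player 2's margin = v2(B) - v2(A) = 97 - 79 = 18
Step 3: Total margin = -20 + 18 = -2

-2


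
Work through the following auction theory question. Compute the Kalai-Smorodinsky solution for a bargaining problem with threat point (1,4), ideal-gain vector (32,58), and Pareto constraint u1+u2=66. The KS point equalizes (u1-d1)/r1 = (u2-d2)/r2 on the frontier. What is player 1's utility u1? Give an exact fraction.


Step 1: At the KS point, (u1-d1)/r1 = (u2-d2)/r2 = t and u1+u2 = 66
Step 2: u1 = d1 + r1*t and u2 = d2 + r2*t, so (d1 + r1*t) + (d2 + r2*t) = 66
Step 3: t = (66 - 1 - 4)/(32 + 58) = 61/90
Step 4: u1 = d1 + r1*t = 1 + 32 * 61/90 = 1021/45
Step 5: (Check: u2 = d2 + r2*t = 1949/45; u1+u2 = 1021/45 + 1949/45 = 66, on the frontier.)

1021/45


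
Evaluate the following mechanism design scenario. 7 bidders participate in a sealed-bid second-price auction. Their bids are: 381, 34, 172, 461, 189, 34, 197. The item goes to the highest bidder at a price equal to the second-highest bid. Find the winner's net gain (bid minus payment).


Step 1: Sort bids in descending order: 461, 381, 197, 189, 172, 34, 34
Step 2: The winning bid is the highest: 461
Step 3: The payment equals the second-highest bid: 381
Step 4: Surplus = winner's bid - payment = 461 - 381 = 80

80


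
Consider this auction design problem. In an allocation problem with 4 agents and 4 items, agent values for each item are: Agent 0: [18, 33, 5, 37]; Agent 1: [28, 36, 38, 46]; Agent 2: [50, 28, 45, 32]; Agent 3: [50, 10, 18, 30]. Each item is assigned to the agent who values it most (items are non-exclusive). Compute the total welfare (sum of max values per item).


Step 1: For each item, find the maximum value among all agents.
Step 2: Item 0 -> Agent 2 (value 50)
Step 3: Item 1 -> Agent 1 (value 36)
Step 4: Item 2 -> Agent 2 (value 45)
Step 5: Item 3 -> Agent 1 (value 46)
Step 6: Total welfare = 50 + 36 + 45 + 46 = 177

177


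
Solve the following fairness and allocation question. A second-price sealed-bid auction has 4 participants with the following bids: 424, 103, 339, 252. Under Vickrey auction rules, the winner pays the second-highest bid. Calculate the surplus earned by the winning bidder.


Step 1: Sort bids in descending order: 424, 339, 252, 103
Step 2: The winning bid is the highest: 424
Step 3: The payment equals the second-highest bid: 339
Step 4: Surplus = winner's bid - payment = 424 - 339 = 85

85


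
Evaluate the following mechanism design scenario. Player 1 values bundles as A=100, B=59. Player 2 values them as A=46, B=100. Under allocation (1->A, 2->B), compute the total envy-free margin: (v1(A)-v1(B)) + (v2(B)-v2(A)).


Step 1: Player 1's margin = v1(A) - v1(B) = 100 - 59 = 41
Step 2: Player 2's margin = v2(B) - v2(A) = 100 - 46 = 54
Step 3: Total margin = 41 + 54 = 95

95


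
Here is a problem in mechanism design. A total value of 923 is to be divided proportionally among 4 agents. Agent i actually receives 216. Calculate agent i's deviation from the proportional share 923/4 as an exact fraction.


Step 1: Proportional share = 923/4
Step 2: Agent's actual allocation = 216
Step 3: Excess = 216 - 923/4 = -59/4

-59/4


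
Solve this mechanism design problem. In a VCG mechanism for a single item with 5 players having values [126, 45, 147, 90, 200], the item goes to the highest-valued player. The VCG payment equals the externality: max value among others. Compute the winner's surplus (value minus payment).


Step 1: The winner is the agent with the highest value: agent 4 with value 200
Step 2: Values of other agents: [126, 45, 147, 90]
Step 3: VCG payment = max of others' values = 147
Step 4: Surplus = 200 - 147 = 53

53


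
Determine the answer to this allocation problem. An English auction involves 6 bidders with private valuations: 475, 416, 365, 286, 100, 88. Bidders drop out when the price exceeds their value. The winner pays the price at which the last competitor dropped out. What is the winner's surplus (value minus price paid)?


Step 1: Identify the highest value: 475
Step 2: Identify the second-highest value: 416
Step 3: The final price = second-highest value = 416
Step 4: Surplus = 475 - 416 = 59

59


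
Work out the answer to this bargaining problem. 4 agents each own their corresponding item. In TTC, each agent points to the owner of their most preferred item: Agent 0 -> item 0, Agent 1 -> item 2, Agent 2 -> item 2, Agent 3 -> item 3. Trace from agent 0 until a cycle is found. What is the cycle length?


Step 1: Trace the pointer graph from agent 0: 0 -> 0
Step 2: A cycle is detected when we revisit agent 0
Step 3: The cycle is: 0 -> 0
Step 4: Cycle length = 1

1


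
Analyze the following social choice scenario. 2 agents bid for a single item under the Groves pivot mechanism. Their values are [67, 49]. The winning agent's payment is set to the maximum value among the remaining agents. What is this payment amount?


Step 1: The efficient winner is agent 0 with value 67
Step 2: Other agents' values: [49]
Step 3: Pivot payment = max(others) = 49
Step 4: The winner pays 49

49


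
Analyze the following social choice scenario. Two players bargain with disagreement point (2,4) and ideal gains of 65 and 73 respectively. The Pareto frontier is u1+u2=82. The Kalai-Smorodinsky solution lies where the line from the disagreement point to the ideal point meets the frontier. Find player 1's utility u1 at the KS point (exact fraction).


Step 1: At the KS point, (u1-d1)/r1 = (u2-d2)/r2 = t and u1+u2 = 82
Step 2: u1 = d1 + r1*t and u2 = d2 + r2*t, so (d1 + r1*t) + (d2 + r2*t) = 82
Step 3: t = (82 - 2 - 4)/(65 + 73) = 76/138 = 38/69
Step 4: u1 = d1 + r1*t = 2 + 65 * 38/69 = 2608/69
Step 5: (Check: u2 = d2 + r2*t = 3050/69; u1+u2 = 2608/69 + 3050/69 = 82, on the frontier.)

2608/69


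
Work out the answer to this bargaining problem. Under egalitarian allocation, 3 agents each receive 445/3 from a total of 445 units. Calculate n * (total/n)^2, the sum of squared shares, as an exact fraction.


Step 1: Each agent's share = 445/3
Step 2: Square of each share = (445/3)^2 = 198025/9
Step 3: Sum of squares = 3 * 198025/9 = 198025/3

198025/3


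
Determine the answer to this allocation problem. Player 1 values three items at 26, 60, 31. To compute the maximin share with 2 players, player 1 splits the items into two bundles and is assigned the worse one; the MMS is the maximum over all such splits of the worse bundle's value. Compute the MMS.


Step 1: Item values = 26, 60, 31
Step 2: Enumerate all 2-bundle partitions and take the smaller bundle:
  Partition 1: {26} vs {60,31} -> bundles 26, 91; min = 26
  Partition 2: {60} vs {26,31} -> bundles 60, 57; min = 57
  Partition 3: {31} vs {26,60} -> bundles 31, 86; min = 31
Step 3: MMS = max(26, 57, 31) = 57

57


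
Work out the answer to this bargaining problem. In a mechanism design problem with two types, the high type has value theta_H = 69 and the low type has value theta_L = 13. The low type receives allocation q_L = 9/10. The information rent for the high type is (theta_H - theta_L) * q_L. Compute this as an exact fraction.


Step 1: theta_H - theta_L = 69 - 13 = 56
Step 2: Information rent = (theta_H - theta_L) * q_L
Step 3: = 56 * 9/10
Step 4: = 252/5

252/5


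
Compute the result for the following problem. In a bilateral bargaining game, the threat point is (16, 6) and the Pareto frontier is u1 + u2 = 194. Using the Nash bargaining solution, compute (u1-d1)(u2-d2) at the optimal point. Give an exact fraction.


Step 1: The Nash solution splits surplus symmetrically above the disagreement point
Step 2: u1 = (total + d1 - d2)/2 = (194 + 16 - 6)/2 = 102
Step 3: u2 = (total - d1 + d2)/2 = (194 - 16 + 6)/2 = 92
Step 4: Nash product = (102 - 16) * (92 - 6)
Step 5: = 86 * 86 = 7396

7396


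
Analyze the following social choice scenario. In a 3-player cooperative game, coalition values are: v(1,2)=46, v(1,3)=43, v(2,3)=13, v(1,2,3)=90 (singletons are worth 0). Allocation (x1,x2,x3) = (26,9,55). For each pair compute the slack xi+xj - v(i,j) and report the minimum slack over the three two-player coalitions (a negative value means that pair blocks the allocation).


Step 1: Slack for coalition (1,2): x1+x2 - v12 = 35 - 46 = -11
Step 2: Slack for coalition (1,3): x1+x3 - v13 = 81 - 43 = 38
Step 3: Slack for coalition (2,3): x2+x3 - v23 = 64 - 13 = 51
Step 4: Minimum slack = min(-11, 38, 51) = -11, attained by (1,2); coalition (1,2) can block (slack < 0), so the allocation is not in the core

-11


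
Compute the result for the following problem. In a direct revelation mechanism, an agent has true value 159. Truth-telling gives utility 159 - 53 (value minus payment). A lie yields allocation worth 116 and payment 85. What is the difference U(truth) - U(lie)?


Step 1: U(truth) = value - payment = 159 - 53 = 106
Step 2: U(lie) = allocation - payment = 116 - 85 = 31
Step 3: IC gap = 106 - 31 = 75

75


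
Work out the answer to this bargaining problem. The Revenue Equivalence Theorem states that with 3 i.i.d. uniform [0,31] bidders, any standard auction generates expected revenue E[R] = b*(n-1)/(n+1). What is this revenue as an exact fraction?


Step 1: By Revenue Equivalence, expected revenue = b*(n-1)/(n+1)
Step 2: Substituting n = 3, b = 31
Step 3: Revenue = 31*(3-1)/(3+1) = 31*2/4
Step 4: Revenue = 62/4 = 31/2

31/2


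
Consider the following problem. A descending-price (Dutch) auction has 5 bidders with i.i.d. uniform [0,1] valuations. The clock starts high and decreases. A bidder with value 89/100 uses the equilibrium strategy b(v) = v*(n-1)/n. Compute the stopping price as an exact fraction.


Step 1: Dutch auctions are strategically equivalent to first-price auctions
Step 2: The equilibrium bid is b(v) = v*(n-1)/n
Step 3: b = 89/100 * 4/5
Step 4: b = 89/125

89/125


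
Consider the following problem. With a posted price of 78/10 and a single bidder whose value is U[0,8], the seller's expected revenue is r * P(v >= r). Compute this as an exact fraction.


Step 1: Posted price r = 39/5, value support [0,8]
Step 2: P(v >= r) = (8 - 39/5)/8 = 1/40
Step 3: Expected revenue = r * P(v >= r) = 39/5 * 1/40
Step 4: Revenue = 39/200

39/200


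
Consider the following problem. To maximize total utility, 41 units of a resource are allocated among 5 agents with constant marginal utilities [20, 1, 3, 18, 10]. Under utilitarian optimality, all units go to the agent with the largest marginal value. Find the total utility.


Step 1: The marginal utilities are [20, 1, 3, 18, 10]
Step 2: The highest marginal utility is 20
Step 3: All 41 units go to that agent
Step 4: Total utility = 20 * 41 = 820

820


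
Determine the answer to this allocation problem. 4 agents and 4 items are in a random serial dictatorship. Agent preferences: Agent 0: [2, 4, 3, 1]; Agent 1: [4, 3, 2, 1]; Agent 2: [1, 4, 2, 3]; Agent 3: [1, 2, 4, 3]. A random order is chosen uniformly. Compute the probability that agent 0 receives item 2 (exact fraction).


Step 1: Agent 0 wants item 2
Step 2: There are 24 possible orderings of agents
Step 3: In 18 orderings, agent 0 gets item 2
Step 4: Probability = 18/24 = 3/4

3/4


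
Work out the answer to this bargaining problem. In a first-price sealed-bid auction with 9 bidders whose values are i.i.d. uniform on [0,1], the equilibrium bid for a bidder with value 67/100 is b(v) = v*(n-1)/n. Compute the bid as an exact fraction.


Step 1: The symmetric BNE bidding function is b(v) = v * (n-1) / n
Step 2: Substitute v = 67/100 and n = 9
Step 3: b = 67/100 * 8/9
Step 4: b = 134/225

134/225


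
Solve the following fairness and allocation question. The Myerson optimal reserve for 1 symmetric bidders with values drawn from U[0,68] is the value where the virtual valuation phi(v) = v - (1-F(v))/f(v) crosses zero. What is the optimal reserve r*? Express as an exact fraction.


Step 1: For U[0,68], F(v) = v/68 and f(v) = 1/68
Step 2: phi(v) = v - (1 - v/68)/(1/68) = v - (68 - v) = 2v - 68
Step 3: Set phi(r*) = 0: 2r* - 68 = 0
Step 4: r* = 68/2 = 34 (the number of bidders n = 1 does not enter)

34


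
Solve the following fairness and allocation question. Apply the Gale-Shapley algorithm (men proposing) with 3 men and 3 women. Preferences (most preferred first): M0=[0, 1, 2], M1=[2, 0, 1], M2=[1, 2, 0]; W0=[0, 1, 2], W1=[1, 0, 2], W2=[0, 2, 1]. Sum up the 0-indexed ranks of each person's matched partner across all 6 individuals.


Step 1: Run Gale-Shapley (men propose, women hold best offer):
  M0 proposes to W0; she accepts
  M1 proposes to W2; she accepts
  M2 proposes to W1; she accepts
Step 2: Final matching: W0-M0, W1-M2, W2-M1
Step 3: 0-indexed ranks (man's rank of his match, then woman's): 0 + 0 + 0 + 2 + 0 + 2
Step 4: Total rank sum = 4

4


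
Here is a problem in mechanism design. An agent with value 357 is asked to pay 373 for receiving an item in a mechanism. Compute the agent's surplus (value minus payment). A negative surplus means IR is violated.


Step 1: Surplus = value - payment = 357 - 373 = -16
Step 2: IR is violated (surplus < 0)

-16


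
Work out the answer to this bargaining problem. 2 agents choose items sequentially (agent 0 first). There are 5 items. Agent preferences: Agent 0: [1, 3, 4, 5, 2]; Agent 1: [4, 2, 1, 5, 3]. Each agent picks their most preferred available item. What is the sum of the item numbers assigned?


Step 1: Agent 0 picks item 1
Step 2: Agent 1 picks item 4
Step 3: Sum = 1 + 4 = 5

5


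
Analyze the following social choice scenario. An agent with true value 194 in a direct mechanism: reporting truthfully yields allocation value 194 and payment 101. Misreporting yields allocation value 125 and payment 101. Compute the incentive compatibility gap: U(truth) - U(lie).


Step 1: U(truth) = value - payment = 194 - 101 = 93
Step 2: U(lie) = allocation - payment = 125 - 101 = 24
Step 3: IC gap = 93 - 24 = 69

69


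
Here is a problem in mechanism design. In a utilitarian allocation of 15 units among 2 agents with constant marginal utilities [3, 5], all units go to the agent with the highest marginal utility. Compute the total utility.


Step 1: The marginal utilities are [3, 5]
Step 2: The highest marginal utility is 5
Step 3: All 15 units go to that agent
Step 4: Total utility = 5 * 15 = 75

75


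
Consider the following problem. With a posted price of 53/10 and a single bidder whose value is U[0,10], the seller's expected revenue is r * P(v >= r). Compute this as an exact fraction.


Step 1: Posted price r = 53/10, value support [0,10]
Step 2: P(v >= r) = (10 - 53/10)/10 = 47/100
Step 3: Expected revenue = r * P(v >= r) = 53/10 * 47/100
Step 4: Revenue = 2491/1000

2491/1000


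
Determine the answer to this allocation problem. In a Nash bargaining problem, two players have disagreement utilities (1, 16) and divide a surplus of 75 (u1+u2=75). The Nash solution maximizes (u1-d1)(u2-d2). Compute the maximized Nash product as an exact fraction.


Step 1: The Nash solution splits surplus symmetrically above the disagreement point
Step 2: u1 = (total + d1 - d2)/2 = (75 + 1 - 16)/2 = 30
Step 3: u2 = (total - d1 + d2)/2 = (75 - 1 + 16)/2 = 45
Step 4: Nash product = (30 - 1) * (45 - 16)
Step 5: = 29 * 29 = 841

841


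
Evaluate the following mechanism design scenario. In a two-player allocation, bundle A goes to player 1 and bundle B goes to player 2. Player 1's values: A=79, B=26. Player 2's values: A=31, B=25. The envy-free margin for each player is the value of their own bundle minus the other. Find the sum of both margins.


Step 1: Player 1's margin = v1(A) - v1(B) = 79 - 26 = 53
Step 2: Player 2's margin = v2(B) - v2(A) = 25 - 31 = -6
Step 3: Total margin = 53 + -6 = 47

47


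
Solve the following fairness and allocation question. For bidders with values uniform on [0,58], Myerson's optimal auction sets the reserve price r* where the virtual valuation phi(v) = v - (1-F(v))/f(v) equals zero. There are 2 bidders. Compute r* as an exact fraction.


Step 1: For U[0,58], F(v) = v/58 and f(v) = 1/58
Step 2: phi(v) = v - (1 - v/58)/(1/58) = v - (58 - v) = 2v - 58
Step 3: Set phi(r*) = 0: 2r* - 58 = 0
Step 4: r* = 58/2 = 29 (the number of bidders n = 2 does not enter)

29


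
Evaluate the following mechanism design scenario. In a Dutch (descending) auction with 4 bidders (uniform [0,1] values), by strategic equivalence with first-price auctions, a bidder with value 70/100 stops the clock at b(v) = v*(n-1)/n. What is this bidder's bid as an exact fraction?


Step 1: Dutch auctions are strategically equivalent to first-price auctions
Step 2: The equilibrium bid is b(v) = v*(n-1)/n
Step 3: b = 7/10 * 3/4
Step 4: b = 21/40

21/40


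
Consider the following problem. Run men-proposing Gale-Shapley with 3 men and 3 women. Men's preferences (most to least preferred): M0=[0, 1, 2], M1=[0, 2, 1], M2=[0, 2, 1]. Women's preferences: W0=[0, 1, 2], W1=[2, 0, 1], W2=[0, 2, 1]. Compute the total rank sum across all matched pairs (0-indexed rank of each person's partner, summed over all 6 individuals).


Step 1: Run Gale-Shapley (men propose, women hold best offer):
  M0 proposes to W0; she accepts
  M1 proposes to W0; rejected
  M1 proposes to W2; she accepts
  M2 proposes to W0; rejected
  M2 proposes to W2; she switches from M1
  M1 proposes to W1; she accepts
Step 2: Final matching: W0-M0, W1-M1, W2-M2
Step 3: 0-indexed ranks (man's rank of his match, then woman's): 0 + 0 + 2 + 2 + 1 + 1
Step 4: Total rank sum = 6

6


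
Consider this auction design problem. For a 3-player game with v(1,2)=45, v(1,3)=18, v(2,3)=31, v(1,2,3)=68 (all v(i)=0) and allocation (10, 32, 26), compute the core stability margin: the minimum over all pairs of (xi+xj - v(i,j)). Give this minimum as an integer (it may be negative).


Step 1: Slack for coalition (1,2): x1+x2 - v12 = 42 - 45 = -3
Step 2: Slack for coalition (1,3): x1+x3 - v13 = 36 - 18 = 18
Step 3: Slack for coalition (2,3): x2+x3 - v23 = 58 - 31 = 27
Step 4: Minimum slack = min(-3, 18, 27) = -3, attained by (1,2); coalition (1,2) can block (slack < 0), so the allocation is not in the core

-3


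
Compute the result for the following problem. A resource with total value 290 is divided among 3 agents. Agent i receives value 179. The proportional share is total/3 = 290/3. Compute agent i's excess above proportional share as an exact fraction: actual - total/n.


Step 1: Proportional share = 290/3
Step 2: Agent's actual allocation = 179
Step 3: Excess = 179 - 290/3 = 247/3

247/3


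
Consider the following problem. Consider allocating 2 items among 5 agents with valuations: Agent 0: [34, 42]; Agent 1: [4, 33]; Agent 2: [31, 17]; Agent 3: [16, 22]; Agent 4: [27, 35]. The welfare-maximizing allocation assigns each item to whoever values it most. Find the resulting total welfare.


Step 1: For each item, find the maximum value among all agents.
Step 2: Item 0 -> Agent 0 (value 34)
Step 3: Item 1 -> Agent 0 (value 42)
Step 4: Total welfare = 34 + 42 = 76

76


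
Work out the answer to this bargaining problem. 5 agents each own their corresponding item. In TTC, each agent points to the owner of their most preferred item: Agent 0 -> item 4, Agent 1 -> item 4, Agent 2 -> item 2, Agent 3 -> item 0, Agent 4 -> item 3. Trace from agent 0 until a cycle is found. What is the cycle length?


Step 1: Trace the pointer graph from agent 0: 0 -> 4 -> 3 -> 0
Step 2: A cycle is detected when we revisit agent 0
Step 3: The cycle is: 0 -> 4 -> 3 -> 0
Step 4: Cycle length = 3

3


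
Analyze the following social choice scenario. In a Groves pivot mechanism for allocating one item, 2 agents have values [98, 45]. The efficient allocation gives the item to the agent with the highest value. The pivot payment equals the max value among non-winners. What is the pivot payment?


Step 1: The efficient winner is agent 0 with value 98
Step 2: Other agents' values: [45]
Step 3: Pivot payment = max(others) = 45
Step 4: The winner pays 45

45


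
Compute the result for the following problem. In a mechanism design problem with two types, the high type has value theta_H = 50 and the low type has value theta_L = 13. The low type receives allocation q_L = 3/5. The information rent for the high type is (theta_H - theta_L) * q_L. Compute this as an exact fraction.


Step 1: theta_H - theta_L = 50 - 13 = 37
Step 2: Information rent = (theta_H - theta_L) * q_L
Step 3: = 37 * 3/5
Step 4: = 111/5

111/5


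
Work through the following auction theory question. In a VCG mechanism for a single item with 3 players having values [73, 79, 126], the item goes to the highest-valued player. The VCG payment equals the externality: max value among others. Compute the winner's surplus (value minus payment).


Step 1: The winner is the agent with the highest value: agent 2 with value 126
Step 2: Values of other agents: [73, 79]
Step 3: VCG payment = max of others' values = 79
Step 4: Surplus = 126 - 79 = 47

47


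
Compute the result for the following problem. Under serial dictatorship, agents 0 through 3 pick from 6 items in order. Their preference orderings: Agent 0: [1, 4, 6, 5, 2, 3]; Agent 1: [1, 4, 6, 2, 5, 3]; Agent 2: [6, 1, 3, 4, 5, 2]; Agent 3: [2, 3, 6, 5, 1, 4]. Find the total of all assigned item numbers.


Step 1: Agent 0 picks item 1
Step 2: Agent 1 picks item 4
Step 3: Agent 2 picks item 6
Step 4: Agent 3 picks item 2
Step 5: Sum = 1 + 4 + 6 + 2 = 13

13


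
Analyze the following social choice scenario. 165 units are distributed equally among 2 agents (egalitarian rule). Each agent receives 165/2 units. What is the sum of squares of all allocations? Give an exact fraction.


Step 1: Each agent's share = 165/2
Step 2: Square of each share = (165/2)^2 = 27225/4
Step 3: Sum of squares = 2 * 27225/4 = 27225/2

27225/2


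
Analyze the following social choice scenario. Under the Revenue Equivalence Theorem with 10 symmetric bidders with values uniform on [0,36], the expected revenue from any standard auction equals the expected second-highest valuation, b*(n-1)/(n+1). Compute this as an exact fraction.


Step 1: By Revenue Equivalence, expected revenue = b*(n-1)/(n+1)
Step 2: Substituting n = 10, b = 36
Step 3: Revenue = 36*(10-1)/(10+1) = 36*9/11
Step 4: Revenue = 324/11

324/11


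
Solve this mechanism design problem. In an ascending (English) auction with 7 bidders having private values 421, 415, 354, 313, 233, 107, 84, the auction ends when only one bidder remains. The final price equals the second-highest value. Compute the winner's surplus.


Step 1: Identify the highest value: 421
Step 2: Identify the second-highest value: 415
Step 3: The final price = second-highest value = 415
Step 4: Surplus = 421 - 415 = 6

6


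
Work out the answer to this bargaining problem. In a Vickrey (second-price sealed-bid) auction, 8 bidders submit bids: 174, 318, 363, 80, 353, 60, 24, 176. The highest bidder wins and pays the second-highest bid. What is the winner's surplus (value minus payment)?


Step 1: Sort bids in descending order: 363, 353, 318, 176, 174, 80, 60, 24
Step 2: The winning bid is the highest: 363
Step 3: The payment equals the second-highest bid: 353
Step 4: Surplus = winner's bid - payment = 363 - 353 = 10

10


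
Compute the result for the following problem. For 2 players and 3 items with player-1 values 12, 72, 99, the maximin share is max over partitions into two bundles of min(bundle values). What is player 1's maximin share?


Step 1: Item values = 12, 72, 99
Step 2: Enumerate all 2-bundle partitions and take the smaller bundle:
  Partition 1: {12} vs {72,99} -> bundles 12, 171; min = 12
  Partition 2: {72} vs {12,99} -> bundles 72, 111; min = 72
  Partition 3: {99} vs {12,72} -> bundles 99, 84; min = 84
Step 3: MMS = max(12, 72, 84) = 84

84
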